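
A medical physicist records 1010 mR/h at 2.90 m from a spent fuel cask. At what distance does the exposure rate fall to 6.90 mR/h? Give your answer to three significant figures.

Applying the 1/r² law, d₂ = d₁·√(I₁/I₂).
I₁/I₂ = 1010/6.90 = 146.4, so d₂ = 2.90 × √146.4 = 35.09 m.

35.1 m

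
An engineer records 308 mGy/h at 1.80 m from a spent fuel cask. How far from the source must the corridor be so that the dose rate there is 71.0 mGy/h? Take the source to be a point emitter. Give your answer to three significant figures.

3.75 m

Using I₁d₁² = I₂d₂², d₂ = d₁·√(I₁/I₂).
I₁/I₂ = 308/71.0 = 4.338, so d₂ = 1.80 × √4.338 = 3.749 m.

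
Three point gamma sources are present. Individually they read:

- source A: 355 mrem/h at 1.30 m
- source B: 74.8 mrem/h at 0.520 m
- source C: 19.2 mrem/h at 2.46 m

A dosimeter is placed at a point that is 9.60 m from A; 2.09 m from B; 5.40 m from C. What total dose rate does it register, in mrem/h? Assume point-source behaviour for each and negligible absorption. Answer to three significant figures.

15.1 mrem/h

Each source contributes Iᵢ·(dᵢ/rᵢ)²; contributions add.
A: 355 × (1.30/9.60)² = 6.510 mrem/h
B: 74.8 × (0.520/2.09)² = 4.630 mrem/h
C: 19.2 × (2.46/5.40)² = 3.985 mrem/h
Total = 6.510 + 4.630 + 3.985 = 15.12 mrem/h.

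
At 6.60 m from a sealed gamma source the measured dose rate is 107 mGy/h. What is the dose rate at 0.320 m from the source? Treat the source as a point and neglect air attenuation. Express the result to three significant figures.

Intensity scales as (d₁/d₂)², so scaling from 6.60 m to 0.320 m:
107 × (6.60/0.320)² = 107 × 425.4 = 45520 mGy/h.

45500 mGy/h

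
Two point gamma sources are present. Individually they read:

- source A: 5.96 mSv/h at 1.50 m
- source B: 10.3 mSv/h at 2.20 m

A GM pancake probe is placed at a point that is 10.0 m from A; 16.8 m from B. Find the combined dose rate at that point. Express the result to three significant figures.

0.311 mSv/h

By superposition, sum each source's inverse-square contribution:
A: 5.96 × (1.50/10.0)² = 0.1341 mSv/h
B: 10.3 × (2.20/16.8)² = 0.1766 mSv/h
Total = 0.1341 + 0.1766 = 0.3107 mSv/h.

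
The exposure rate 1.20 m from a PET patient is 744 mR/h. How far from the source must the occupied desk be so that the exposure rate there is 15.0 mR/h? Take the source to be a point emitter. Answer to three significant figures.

Using I₁d₁² = I₂d₂², d₂ = d₁·√(I₁/I₂).
I₁/I₂ = 744/15.0 = 49.60, so d₂ = 1.20 × √49.60 = 8.451 m.

8.45 m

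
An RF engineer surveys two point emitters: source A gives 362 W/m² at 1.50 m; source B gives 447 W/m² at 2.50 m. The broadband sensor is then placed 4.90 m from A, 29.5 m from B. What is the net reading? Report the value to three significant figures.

Each source contributes Iᵢ·(dᵢ/rᵢ)²; contributions add.
A: 362 × (1.50/4.90)² = 33.92 W/m²
B: 447 × (2.50/29.5)² = 3.210 W/m²
Total = 33.92 + 3.210 = 37.13 W/m².

37.1 W/m²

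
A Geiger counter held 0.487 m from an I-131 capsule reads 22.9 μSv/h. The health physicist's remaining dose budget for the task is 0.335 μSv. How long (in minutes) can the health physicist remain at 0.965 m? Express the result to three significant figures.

3.45 min

Since intensity falls as 1/r², rate at 0.965 m:
22.9 × (0.487/0.965)² = 22.9 × 0.2547 = 5.833 μSv/h.
Stay time = 0.335 μSv ÷ 5.833 μSv/h = 0.05743 h = 3.446 min.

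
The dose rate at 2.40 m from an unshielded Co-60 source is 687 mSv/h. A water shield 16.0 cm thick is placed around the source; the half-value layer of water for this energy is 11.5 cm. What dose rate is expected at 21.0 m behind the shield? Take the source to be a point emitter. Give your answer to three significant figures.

Distance alone: 687 × (2.40/21.0)² = 687 × 0.01306 = 8.972 mSv/h.
Shield: 16.0/11.5 = 1.391 half-value layers → attenuation 2^(−1.391) = 0.3813.
Combined: 8.972 × 0.3813 = 3.421 mSv/h.

3.42 mSv/h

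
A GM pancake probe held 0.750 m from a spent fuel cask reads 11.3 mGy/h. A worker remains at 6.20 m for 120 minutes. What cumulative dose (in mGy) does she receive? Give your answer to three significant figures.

Using I₁d₁² = I₂d₂², rate at 6.20 m:
(0.750/6.20)² = 0.01463, so 11.3 × 0.01463 = 0.1653 mGy/h.
Dose = rate × time = 0.1653 mGy/h × 2.000 h = 0.3306 mGy.

0.331 mGy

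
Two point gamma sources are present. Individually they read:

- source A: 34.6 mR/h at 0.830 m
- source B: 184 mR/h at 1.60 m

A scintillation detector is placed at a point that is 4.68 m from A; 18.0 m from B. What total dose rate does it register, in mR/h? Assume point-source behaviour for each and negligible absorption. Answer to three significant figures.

Each source contributes Iᵢ·(dᵢ/rᵢ)²; contributions add.
A: 34.6 × (0.830/4.68)² = 1.088 mR/h
B: 184 × (1.60/18.0)² = 1.454 mR/h
Total = 1.088 + 1.454 = 2.542 mR/h.

2.54 mR/h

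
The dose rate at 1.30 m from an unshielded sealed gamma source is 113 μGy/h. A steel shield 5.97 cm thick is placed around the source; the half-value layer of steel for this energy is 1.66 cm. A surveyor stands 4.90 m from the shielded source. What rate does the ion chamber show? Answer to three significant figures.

Distance alone: 113 × (1.30/4.90)² = 113 × 0.07039 = 7.954 μGy/h.
Shield: 5.97/1.66 = 3.596 half-value layers → attenuation 2^(−3.596) = 0.08270.
Combined: 7.954 × 0.08270 = 0.6578 μGy/h.

0.658 μGy/h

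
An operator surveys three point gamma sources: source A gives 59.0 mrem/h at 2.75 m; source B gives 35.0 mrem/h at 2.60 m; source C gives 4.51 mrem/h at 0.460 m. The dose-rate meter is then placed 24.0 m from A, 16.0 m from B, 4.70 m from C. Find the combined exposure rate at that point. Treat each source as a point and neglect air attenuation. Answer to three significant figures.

Each source contributes Iᵢ·(dᵢ/rᵢ)²; contributions add.
A: 59.0 × (2.75/24.0)² = 0.7746 mrem/h
B: 35.0 × (2.60/16.0)² = 0.9242 mrem/h
C: 4.51 × (0.460/4.70)² = 0.04320 mrem/h
Total = 0.7746 + 0.9242 + 0.04320 = 1.742 mrem/h.

1.74 mrem/h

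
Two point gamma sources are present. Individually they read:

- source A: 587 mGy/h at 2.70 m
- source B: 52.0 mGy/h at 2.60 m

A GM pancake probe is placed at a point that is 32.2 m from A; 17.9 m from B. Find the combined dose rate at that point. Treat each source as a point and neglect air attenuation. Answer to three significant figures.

By superposition, sum each source's inverse-square contribution:
A: 587 × (2.70/32.2)² = 4.127 mGy/h
B: 52.0 × (2.60/17.9)² = 1.097 mGy/h
Total = 4.127 + 1.097 = 5.224 mGy/h.

5.22 mGy/h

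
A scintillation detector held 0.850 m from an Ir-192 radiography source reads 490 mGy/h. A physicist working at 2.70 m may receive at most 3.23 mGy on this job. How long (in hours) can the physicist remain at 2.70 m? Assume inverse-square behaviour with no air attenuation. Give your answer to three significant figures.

By the inverse-square law, rate at 2.70 m:
490 × (0.850/2.70)² = 490 × 0.09911 = 48.56 mGy/h.
Stay time = 3.23 mGy ÷ 48.56 mGy/h = 0.06652 h.

0.0665 h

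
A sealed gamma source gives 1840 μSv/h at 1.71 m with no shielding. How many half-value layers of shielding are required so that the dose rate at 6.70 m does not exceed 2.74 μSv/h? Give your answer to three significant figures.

At 6.70 m, distance alone gives 1840 × (1.71/6.70)² = 1840 × 0.06514 = 119.9 μSv/h.
Further attenuation needed: 119.9/2.74 = 43.76.
n = log₂(43.76) = 5.452 half-value layers.

5.45 half-value layers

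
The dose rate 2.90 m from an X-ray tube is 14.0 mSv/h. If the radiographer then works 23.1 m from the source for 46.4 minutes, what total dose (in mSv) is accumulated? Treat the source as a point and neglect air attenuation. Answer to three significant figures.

0.171 mSv

Since intensity falls as 1/r², rate at 23.1 m:
(2.90/23.1)² = 0.01576, so 14.0 × 0.01576 = 0.2206 mSv/h.
Dose = rate × time = 0.2206 mSv/h × 0.7733 h = 0.1706 mSv.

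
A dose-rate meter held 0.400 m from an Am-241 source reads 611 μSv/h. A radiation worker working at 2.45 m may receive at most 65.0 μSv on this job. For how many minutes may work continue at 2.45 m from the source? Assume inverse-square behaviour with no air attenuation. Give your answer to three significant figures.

239 min

Since intensity falls as 1/r², rate at 2.45 m:
(0.400/2.45)² = 0.02666, so 611 × 0.02666 = 16.29 μSv/h.
Stay time = 65.0 μSv ÷ 16.29 μSv/h = 3.990 h = 239.4 min.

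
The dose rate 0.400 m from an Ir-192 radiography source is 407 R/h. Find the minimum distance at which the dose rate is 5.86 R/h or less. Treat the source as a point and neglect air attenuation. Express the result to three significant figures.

Intensity scales as (d₁/d₂)², so d₂ = d₁·√(I₁/I₂).
I₁/I₂ = 407/5.86 = 69.45, so d₂ = 0.400 × √69.45 = 3.333 m.

3.33 m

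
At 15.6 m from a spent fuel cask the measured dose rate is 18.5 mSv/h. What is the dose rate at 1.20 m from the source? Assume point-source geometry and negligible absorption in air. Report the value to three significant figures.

3130 mSv/h

Since intensity falls as 1/r², scaling from 15.6 m to 1.20 m:
(15.6/1.20)² = 169.0, so 18.5 × 169.0 = 3126 mSv/h.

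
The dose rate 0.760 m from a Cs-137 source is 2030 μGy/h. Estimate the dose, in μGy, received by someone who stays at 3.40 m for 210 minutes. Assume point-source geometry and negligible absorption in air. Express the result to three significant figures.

Using I₁d₁² = I₂d₂², rate at 3.40 m:
(0.760/3.40)² = 0.04997, so 2030 × 0.04997 = 101.4 μGy/h.
Dose = rate × time = 101.4 μGy/h × 3.500 h = 354.9 μGy.

355 μGy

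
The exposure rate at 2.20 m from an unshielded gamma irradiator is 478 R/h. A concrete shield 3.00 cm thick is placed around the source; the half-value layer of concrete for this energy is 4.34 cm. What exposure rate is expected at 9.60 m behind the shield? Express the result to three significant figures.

Distance alone: (2.20/9.60)² = 0.05252, so 478 × 0.05252 = 25.10 R/h.
Shield: 3.00/4.34 = 0.6912 half-value layers → attenuation 2^(−0.6912) = 0.6193.
Combined: 25.10 × 0.6193 = 15.54 R/h.

15.5 R/h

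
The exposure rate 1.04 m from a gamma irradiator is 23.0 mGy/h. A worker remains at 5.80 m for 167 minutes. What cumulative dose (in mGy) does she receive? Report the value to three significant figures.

2.06 mGy

Applying the 1/r² law, rate at 5.80 m:
23.0 × (1.04/5.80)² = 23.0 × 0.03215 = 0.7394 mGy/h.
Dose = rate × time = 0.7394 mGy/h × 2.783 h = 2.058 mGy.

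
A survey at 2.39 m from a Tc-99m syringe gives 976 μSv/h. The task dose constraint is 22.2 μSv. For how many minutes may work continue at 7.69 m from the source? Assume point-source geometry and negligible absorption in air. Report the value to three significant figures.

Applying the 1/r² law, rate at 7.69 m:
(2.39/7.69)² = 0.09659, so 976 × 0.09659 = 94.27 μSv/h.
Stay time = 22.2 μSv ÷ 94.27 μSv/h = 0.2355 h = 14.13 min.

14.1 min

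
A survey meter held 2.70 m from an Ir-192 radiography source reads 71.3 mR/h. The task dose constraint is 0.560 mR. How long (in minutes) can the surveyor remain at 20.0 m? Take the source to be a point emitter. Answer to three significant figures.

Using I₁d₁² = I₂d₂², rate at 20.0 m:
71.3 × (2.70/20.0)² = 71.3 × 0.01823 = 1.300 mR/h.
Stay time = 0.560 mR ÷ 1.300 mR/h = 0.4308 h = 25.85 min.

25.9 min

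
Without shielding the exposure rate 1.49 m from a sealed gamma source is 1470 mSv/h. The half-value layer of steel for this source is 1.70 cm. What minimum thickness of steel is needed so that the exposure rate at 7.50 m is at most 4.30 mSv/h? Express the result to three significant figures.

6.38 cm

At 7.50 m, distance alone gives 1470 × (1.49/7.50)² = 1470 × 0.03947 = 58.02 mSv/h.
Further attenuation needed: 58.02/4.30 = 13.49.
n = log₂(13.49) = 3.754 half-value layers.
Thickness = 3.754 × 1.70 cm = 6.382 cm.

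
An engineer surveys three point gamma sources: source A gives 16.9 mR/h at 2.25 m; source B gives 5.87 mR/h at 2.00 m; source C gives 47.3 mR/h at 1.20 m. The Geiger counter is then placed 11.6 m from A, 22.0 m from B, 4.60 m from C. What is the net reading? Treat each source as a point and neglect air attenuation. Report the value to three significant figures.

3.90 mR/h

By superposition, sum each source's inverse-square contribution:
A: 16.9 × (2.25/11.6)² = 0.6358 mR/h
B: 5.87 × (2.00/22.0)² = 0.04851 mR/h
C: 47.3 × (1.20/4.60)² = 3.219 mR/h
Total = 0.6358 + 0.04851 + 3.219 = 3.903 mR/h.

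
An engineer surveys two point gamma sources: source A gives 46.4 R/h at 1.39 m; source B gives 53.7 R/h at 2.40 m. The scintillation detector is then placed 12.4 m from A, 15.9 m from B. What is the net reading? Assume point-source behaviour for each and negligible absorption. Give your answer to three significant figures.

Each source contributes Iᵢ·(dᵢ/rᵢ)²; contributions add.
A: 46.4 × (1.39/12.4)² = 0.5830 R/h
B: 53.7 × (2.40/15.9)² = 1.223 R/h
Total = 0.5830 + 1.223 = 1.806 R/h.

1.81 R/h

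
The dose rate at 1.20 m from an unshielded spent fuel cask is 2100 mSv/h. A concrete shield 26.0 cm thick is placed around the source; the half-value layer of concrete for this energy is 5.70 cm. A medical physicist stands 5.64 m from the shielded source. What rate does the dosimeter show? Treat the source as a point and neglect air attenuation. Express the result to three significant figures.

4.03 mSv/h

Distance alone: 2100 × (1.20/5.64)² = 2100 × 0.04527 = 95.07 mSv/h.
Shield: 26.0/5.70 = 4.561 half-value layers → attenuation 2^(−4.561) = 0.04236.
Combined: 95.07 × 0.04236 = 4.027 mSv/h.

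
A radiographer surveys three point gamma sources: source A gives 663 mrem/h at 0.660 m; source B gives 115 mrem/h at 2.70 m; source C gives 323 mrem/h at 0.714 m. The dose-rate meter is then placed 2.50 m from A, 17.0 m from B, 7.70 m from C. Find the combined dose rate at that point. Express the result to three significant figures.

By superposition, sum each source's inverse-square contribution:
A: 663 × (0.660/2.50)² = 46.21 mrem/h
B: 115 × (2.70/17.0)² = 2.901 mrem/h
C: 323 × (0.714/7.70)² = 2.777 mrem/h
Total = 46.21 + 2.901 + 2.777 = 51.89 mrem/h.

51.9 mrem/h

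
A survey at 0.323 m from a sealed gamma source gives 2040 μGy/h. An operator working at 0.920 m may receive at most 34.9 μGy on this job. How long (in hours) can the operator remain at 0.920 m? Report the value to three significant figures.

0.139 h

Since intensity falls as 1/r², rate at 0.920 m:
2040 × (0.323/0.920)² = 2040 × 0.1233 = 251.5 μGy/h.
Stay time = 34.9 μGy ÷ 251.5 μGy/h = 0.1388 h.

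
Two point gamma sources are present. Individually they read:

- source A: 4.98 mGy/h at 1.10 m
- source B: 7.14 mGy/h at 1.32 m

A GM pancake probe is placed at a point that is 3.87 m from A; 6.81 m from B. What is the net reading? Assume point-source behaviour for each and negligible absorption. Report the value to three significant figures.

Each source contributes Iᵢ·(dᵢ/rᵢ)²; contributions add.
A: 4.98 × (1.10/3.87)² = 0.4023 mGy/h
B: 7.14 × (1.32/6.81)² = 0.2683 mGy/h
Total = 0.4023 + 0.2683 = 0.6706 mGy/h.

0.671 mGy/h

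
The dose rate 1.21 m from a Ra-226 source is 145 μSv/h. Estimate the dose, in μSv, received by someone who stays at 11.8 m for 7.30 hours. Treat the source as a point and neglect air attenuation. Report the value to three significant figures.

11.1 μSv

Applying the 1/r² law, rate at 11.8 m:
145 × (1.21/11.8)² = 145 × 0.01051 = 1.524 μSv/h.
Dose = rate × time = 1.524 μSv/h × 7.300 h = 11.13 μSv.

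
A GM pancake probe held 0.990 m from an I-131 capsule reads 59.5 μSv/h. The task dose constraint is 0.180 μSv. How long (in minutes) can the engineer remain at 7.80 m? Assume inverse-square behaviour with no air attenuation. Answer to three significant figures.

11.3 min

Applying the 1/r² law, rate at 7.80 m:
59.5 × (0.990/7.80)² = 59.5 × 0.01611 = 0.9585 μSv/h.
Stay time = 0.180 μSv ÷ 0.9585 μSv/h = 0.1878 h = 11.27 min.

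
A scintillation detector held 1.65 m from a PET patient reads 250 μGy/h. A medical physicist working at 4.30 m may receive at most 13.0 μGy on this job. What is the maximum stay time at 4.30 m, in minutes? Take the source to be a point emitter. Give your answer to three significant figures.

21.2 min

Applying the 1/r² law, rate at 4.30 m:
250 × (1.65/4.30)² = 250 × 0.1472 = 36.80 μGy/h.
Stay time = 13.0 μGy ÷ 36.80 μGy/h = 0.3533 h = 21.20 min.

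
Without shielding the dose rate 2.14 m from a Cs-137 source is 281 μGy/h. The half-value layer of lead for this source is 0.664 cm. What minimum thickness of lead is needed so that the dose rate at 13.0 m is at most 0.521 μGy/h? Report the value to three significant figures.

At 13.0 m, distance alone gives 281 × (2.14/13.0)² = 281 × 0.02710 = 7.615 μGy/h.
Further attenuation needed: 7.615/0.521 = 14.62.
n = log₂(14.62) = 3.870 half-value layers.
Thickness = 3.870 × 0.664 cm = 2.570 cm.

2.57 cm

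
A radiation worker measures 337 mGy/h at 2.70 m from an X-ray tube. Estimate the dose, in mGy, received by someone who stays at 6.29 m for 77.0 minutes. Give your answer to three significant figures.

79.7 mGy

Using I₁d₁² = I₂d₂², rate at 6.29 m:
337 × (2.70/6.29)² = 337 × 0.1843 = 62.11 mGy/h.
Dose = rate × time = 62.11 mGy/h × 1.283 h = 79.69 mGy.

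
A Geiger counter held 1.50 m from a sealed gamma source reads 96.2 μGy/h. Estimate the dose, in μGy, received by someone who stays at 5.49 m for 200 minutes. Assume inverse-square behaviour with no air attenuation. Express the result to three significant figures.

23.9 μGy

Applying the 1/r² law, rate at 5.49 m:
(1.50/5.49)² = 0.07465, so 96.2 × 0.07465 = 7.181 μGy/h.
Dose = rate × time = 7.181 μGy/h × 3.333 h = 23.93 μGy.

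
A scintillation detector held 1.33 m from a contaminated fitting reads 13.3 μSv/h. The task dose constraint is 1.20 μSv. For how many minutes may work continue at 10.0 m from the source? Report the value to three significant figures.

306 min

Intensity scales as (d₁/d₂)², so rate at 10.0 m:
13.3 × (1.33/10.0)² = 13.3 × 0.01769 = 0.2353 μSv/h.
Stay time = 1.20 μSv ÷ 0.2353 μSv/h = 5.100 h = 306.0 min.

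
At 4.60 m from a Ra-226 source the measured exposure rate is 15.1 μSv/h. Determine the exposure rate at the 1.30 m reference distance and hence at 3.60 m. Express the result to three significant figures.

189 μSv/h; 24.7 μSv/h

Since intensity falls as 1/r²,
At 1.30 m: (4.60/1.30)² = 12.52, so 15.1 × 12.52 = 189.1 μSv/h
At 3.60 m: (1.30/3.60)² = 0.1304, so 189.1 × 0.1304 = 24.66 μSv/h.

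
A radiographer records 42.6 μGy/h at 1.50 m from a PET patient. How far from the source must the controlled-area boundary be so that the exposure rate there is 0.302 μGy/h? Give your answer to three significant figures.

Applying the 1/r² law, d₂ = d₁·√(I₁/I₂).
I₁/I₂ = 42.6/0.302 = 141.1, so d₂ = 1.50 × √141.1 = 17.82 m.

17.8 m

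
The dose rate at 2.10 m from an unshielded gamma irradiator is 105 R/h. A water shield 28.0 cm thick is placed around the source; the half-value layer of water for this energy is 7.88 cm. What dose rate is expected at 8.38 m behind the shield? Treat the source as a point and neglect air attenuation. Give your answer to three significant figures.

0.562 R/h

Distance alone: 105 × (2.10/8.38)² = 105 × 0.06280 = 6.594 R/h.
Shield: 28.0/7.88 = 3.553 half-value layers → attenuation 2^(−3.553) = 0.08520.
Combined: 6.594 × 0.08520 = 0.5618 R/h.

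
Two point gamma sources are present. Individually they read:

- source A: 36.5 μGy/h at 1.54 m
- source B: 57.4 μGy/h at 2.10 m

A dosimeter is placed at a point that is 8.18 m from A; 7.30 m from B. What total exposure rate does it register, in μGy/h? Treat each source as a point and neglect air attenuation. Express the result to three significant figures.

6.04 μGy/h

Each source contributes Iᵢ·(dᵢ/rᵢ)²; contributions add.
A: 36.5 × (1.54/8.18)² = 1.294 μGy/h
B: 57.4 × (2.10/7.30)² = 4.750 μGy/h
Total = 1.294 + 4.750 = 6.044 μGy/h.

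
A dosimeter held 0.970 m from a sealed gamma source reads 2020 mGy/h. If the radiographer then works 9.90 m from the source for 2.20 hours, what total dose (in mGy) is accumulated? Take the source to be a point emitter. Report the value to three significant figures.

By the inverse-square law, rate at 9.90 m:
2020 × (0.970/9.90)² = 2020 × 0.009600 = 19.39 mGy/h.
Dose = rate × time = 19.39 mGy/h × 2.200 h = 42.66 mGy.

42.7 mGy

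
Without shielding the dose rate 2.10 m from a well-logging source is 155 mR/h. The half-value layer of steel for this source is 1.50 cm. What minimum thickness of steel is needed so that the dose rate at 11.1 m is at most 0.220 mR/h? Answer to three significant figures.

At 11.1 m, distance alone gives 155 × (2.10/11.1)² = 155 × 0.03579 = 5.547 mR/h.
Further attenuation needed: 5.547/0.220 = 25.21.
n = log₂(25.21) = 4.656 half-value layers.
Thickness = 4.656 × 1.50 cm = 6.984 cm.

6.98 cm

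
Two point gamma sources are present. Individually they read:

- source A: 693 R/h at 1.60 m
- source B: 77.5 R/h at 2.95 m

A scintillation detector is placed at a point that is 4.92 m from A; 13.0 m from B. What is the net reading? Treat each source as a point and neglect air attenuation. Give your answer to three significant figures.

77.3 R/h

Each source contributes Iᵢ·(dᵢ/rᵢ)²; contributions add.
A: 693 × (1.60/4.92)² = 73.29 R/h
B: 77.5 × (2.95/13.0)² = 3.991 R/h
Total = 73.29 + 3.991 = 77.28 R/h.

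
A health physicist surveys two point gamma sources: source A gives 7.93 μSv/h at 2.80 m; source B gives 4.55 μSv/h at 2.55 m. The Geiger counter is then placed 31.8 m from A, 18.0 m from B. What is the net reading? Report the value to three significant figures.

Each source contributes Iᵢ·(dᵢ/rᵢ)²; contributions add.
A: 7.93 × (2.80/31.8)² = 0.06148 μSv/h
B: 4.55 × (2.55/18.0)² = 0.09132 μSv/h
Total = 0.06148 + 0.09132 = 0.1528 μSv/h.

0.153 μSv/h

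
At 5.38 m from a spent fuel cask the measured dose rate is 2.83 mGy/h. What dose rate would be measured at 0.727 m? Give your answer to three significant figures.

155 mGy/h

Since intensity falls as 1/r², scaling from 5.38 m to 0.727 m:
2.83 × (5.38/0.727)² = 2.83 × 54.76 = 155.0 mGy/h.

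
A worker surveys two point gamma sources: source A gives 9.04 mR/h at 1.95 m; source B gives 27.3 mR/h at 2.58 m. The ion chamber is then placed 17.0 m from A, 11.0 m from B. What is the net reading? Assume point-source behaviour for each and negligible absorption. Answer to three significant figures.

By superposition, sum each source's inverse-square contribution:
A: 9.04 × (1.95/17.0)² = 0.1189 mR/h
B: 27.3 × (2.58/11.0)² = 1.502 mR/h
Total = 0.1189 + 1.502 = 1.621 mR/h.

1.62 mR/h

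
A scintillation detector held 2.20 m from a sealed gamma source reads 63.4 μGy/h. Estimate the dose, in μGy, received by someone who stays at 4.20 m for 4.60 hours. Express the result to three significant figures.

80.0 μGy

Using I₁d₁² = I₂d₂², rate at 4.20 m:
63.4 × (2.20/4.20)² = 63.4 × 0.2744 = 17.40 μGy/h.
Dose = rate × time = 17.40 μGy/h × 4.600 h = 80.04 μGy.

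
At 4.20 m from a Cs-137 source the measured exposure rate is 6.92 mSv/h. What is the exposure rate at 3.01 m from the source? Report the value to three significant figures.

13.5 mSv/h

Using I₁d₁² = I₂d₂², scaling from 4.20 m to 3.01 m:
6.92 × (4.20/3.01)² = 6.92 × 1.947 = 13.47 mSv/h.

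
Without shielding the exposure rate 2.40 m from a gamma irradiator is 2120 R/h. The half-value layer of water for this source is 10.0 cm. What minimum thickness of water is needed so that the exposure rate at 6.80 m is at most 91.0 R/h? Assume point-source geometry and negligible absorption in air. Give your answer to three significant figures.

15.4 cm

At 6.80 m, distance alone gives (2.40/6.80)² = 0.1246, so 2120 × 0.1246 = 264.2 R/h.
Further attenuation needed: 264.2/91.0 = 2.903.
n = log₂(2.903) = 1.538 half-value layers.
Thickness = 1.538 × 10.0 cm = 15.38 cm.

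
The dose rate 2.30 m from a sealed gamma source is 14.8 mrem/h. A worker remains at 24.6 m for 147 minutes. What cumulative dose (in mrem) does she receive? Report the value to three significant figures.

0.317 mrem

Applying the 1/r² law, rate at 24.6 m:
14.8 × (2.30/24.6)² = 14.8 × 0.008741 = 0.1294 mrem/h.
Dose = rate × time = 0.1294 mrem/h × 2.450 h = 0.3170 mrem.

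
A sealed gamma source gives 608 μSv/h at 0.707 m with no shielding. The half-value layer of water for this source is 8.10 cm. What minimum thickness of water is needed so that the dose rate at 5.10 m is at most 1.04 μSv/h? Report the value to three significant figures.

At 5.10 m, distance alone gives (0.707/5.10)² = 0.01922, so 608 × 0.01922 = 11.69 μSv/h.
Further attenuation needed: 11.69/1.04 = 11.24.
n = log₂(11.24) = 3.491 half-value layers.
Thickness = 3.491 × 8.10 cm = 28.28 cm.

28.3 cm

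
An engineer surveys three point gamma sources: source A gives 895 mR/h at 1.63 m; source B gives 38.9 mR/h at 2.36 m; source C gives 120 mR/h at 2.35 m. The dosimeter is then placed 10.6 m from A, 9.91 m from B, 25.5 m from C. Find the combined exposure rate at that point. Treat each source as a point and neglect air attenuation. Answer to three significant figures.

24.4 mR/h

By superposition, sum each source's inverse-square contribution:
A: 895 × (1.63/10.6)² = 21.16 mR/h
B: 38.9 × (2.36/9.91)² = 2.206 mR/h
C: 120 × (2.35/25.5)² = 1.019 mR/h
Total = 21.16 + 2.206 + 1.019 = 24.39 mR/h.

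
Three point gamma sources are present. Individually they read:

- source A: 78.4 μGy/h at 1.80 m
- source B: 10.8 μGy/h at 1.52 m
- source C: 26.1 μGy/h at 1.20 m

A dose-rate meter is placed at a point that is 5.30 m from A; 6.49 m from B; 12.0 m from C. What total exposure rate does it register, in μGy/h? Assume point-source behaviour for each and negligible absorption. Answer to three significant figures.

By superposition, sum each source's inverse-square contribution:
A: 78.4 × (1.80/5.30)² = 9.043 μGy/h
B: 10.8 × (1.52/6.49)² = 0.5924 μGy/h
C: 26.1 × (1.20/12.0)² = 0.2610 μGy/h
Total = 9.043 + 0.5924 + 0.2610 = 9.896 μGy/h.

9.90 μGy/h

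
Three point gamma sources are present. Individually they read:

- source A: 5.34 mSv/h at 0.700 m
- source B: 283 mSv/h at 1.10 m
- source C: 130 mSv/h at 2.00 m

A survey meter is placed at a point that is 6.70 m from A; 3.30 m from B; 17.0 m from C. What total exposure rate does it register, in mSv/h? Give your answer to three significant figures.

33.3 mSv/h

Each source contributes Iᵢ·(dᵢ/rᵢ)²; contributions add.
A: 5.34 × (0.700/6.70)² = 0.05829 mSv/h
B: 283 × (1.10/3.30)² = 31.44 mSv/h
C: 130 × (2.00/17.0)² = 1.799 mSv/h
Total = 0.05829 + 31.44 + 1.799 = 33.30 mSv/h.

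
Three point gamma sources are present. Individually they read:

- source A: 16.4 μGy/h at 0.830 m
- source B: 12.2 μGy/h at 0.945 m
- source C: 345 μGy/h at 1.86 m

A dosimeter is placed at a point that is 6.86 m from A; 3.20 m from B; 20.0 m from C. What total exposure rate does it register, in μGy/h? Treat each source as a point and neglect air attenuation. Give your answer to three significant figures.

Each source contributes Iᵢ·(dᵢ/rᵢ)²; contributions add.
A: 16.4 × (0.830/6.86)² = 0.2401 μGy/h
B: 12.2 × (0.945/3.20)² = 1.064 μGy/h
C: 345 × (1.86/20.0)² = 2.984 μGy/h
Total = 0.2401 + 1.064 + 2.984 = 4.288 μGy/h.

4.29 μGy/h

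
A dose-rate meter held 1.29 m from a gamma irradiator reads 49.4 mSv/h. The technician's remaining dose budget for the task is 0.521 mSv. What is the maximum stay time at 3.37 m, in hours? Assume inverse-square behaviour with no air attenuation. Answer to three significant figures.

Using I₁d₁² = I₂d₂², rate at 3.37 m:
49.4 × (1.29/3.37)² = 49.4 × 0.1465 = 7.237 mSv/h.
Stay time = 0.521 mSv ÷ 7.237 mSv/h = 0.07199 h.

0.0720 h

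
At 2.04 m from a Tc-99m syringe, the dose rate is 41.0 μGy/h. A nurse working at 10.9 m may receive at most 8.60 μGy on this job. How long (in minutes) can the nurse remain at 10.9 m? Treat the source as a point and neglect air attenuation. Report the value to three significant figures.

359 min

Since intensity falls as 1/r², rate at 10.9 m:
(2.04/10.9)² = 0.03503, so 41.0 × 0.03503 = 1.436 μGy/h.
Stay time = 8.60 μGy ÷ 1.436 μGy/h = 5.989 h = 359.3 min.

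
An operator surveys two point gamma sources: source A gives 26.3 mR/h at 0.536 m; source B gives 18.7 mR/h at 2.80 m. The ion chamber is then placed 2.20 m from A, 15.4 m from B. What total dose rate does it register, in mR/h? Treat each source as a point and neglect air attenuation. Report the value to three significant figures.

2.18 mR/h

By superposition, sum each source's inverse-square contribution:
A: 26.3 × (0.536/2.20)² = 1.561 mR/h
B: 18.7 × (2.80/15.4)² = 0.6182 mR/h
Total = 1.561 + 0.6182 = 2.179 mR/h.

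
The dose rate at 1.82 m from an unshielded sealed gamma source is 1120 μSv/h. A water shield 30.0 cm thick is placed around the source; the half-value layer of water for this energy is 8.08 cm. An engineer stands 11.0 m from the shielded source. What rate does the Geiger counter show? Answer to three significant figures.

2.34 μSv/h

Distance alone: 1120 × (1.82/11.0)² = 1120 × 0.02738 = 30.67 μSv/h.
Shield: 30.0/8.08 = 3.713 half-value layers → attenuation 2^(−3.713) = 0.07626.
Combined: 30.67 × 0.07626 = 2.339 μSv/h.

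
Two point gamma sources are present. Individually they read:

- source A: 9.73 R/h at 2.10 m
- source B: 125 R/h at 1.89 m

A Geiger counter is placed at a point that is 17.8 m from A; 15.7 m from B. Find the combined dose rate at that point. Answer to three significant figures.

By superposition, sum each source's inverse-square contribution:
A: 9.73 × (2.10/17.8)² = 0.1354 R/h
B: 125 × (1.89/15.7)² = 1.811 R/h
Total = 0.1354 + 1.811 = 1.946 R/h.

1.95 R/h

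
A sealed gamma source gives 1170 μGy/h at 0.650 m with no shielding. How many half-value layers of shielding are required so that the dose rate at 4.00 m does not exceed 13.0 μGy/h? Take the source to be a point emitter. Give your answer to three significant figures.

1.25 half-value layers

At 4.00 m, distance alone gives (0.650/4.00)² = 0.02641, so 1170 × 0.02641 = 30.90 μGy/h.
Further attenuation needed: 30.90/13.0 = 2.377.
n = log₂(2.377) = 1.249 half-value layers.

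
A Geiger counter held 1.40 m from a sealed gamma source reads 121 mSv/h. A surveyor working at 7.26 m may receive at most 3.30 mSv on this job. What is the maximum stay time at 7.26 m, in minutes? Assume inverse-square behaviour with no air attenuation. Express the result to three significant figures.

44.0 min

Since intensity falls as 1/r², rate at 7.26 m:
(1.40/7.26)² = 0.03719, so 121 × 0.03719 = 4.500 mSv/h.
Stay time = 3.30 mSv ÷ 4.500 mSv/h = 0.7333 h = 44.00 min.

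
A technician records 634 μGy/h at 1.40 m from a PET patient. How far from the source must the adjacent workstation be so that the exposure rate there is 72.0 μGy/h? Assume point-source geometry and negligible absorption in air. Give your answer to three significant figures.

4.15 m

By the inverse-square law, d₂ = d₁·√(I₁/I₂).
I₁/I₂ = 634/72.0 = 8.806, so d₂ = 1.40 × √8.806 = 4.154 m.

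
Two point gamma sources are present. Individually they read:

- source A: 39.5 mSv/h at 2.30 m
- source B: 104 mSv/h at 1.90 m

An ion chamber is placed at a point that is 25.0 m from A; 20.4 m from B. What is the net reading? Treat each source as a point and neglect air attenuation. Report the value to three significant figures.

By superposition, sum each source's inverse-square contribution:
A: 39.5 × (2.30/25.0)² = 0.3343 mSv/h
B: 104 × (1.90/20.4)² = 0.9022 mSv/h
Total = 0.3343 + 0.9022 = 1.236 mSv/h.

1.24 mSv/h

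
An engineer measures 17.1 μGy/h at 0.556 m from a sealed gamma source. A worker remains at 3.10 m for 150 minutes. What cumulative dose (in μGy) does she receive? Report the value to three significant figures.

Intensity scales as (d₁/d₂)², so rate at 3.10 m:
17.1 × (0.556/3.10)² = 17.1 × 0.03217 = 0.5501 μGy/h.
Dose = rate × time = 0.5501 μGy/h × 2.500 h = 1.375 μGy.

1.38 μGy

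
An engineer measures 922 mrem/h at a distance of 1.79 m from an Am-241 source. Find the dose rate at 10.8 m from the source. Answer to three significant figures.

25.3 mrem/h

Since intensity falls as 1/r², the rate at 10.8 m is
922 × (1.79/10.8)² = 922 × 0.02747 = 25.33 mrem/h.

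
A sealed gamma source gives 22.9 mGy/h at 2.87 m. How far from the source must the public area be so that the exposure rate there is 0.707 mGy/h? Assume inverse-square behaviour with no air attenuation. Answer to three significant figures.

16.3 m

Since intensity falls as 1/r², d₂ = d₁·√(I₁/I₂).
I₁/I₂ = 22.9/0.707 = 32.39, so d₂ = 2.87 × √32.39 = 16.33 m.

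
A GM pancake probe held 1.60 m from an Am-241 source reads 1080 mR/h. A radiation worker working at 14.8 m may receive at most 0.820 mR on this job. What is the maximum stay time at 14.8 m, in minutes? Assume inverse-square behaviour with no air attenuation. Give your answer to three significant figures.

By the inverse-square law, rate at 14.8 m:
1080 × (1.60/14.8)² = 1080 × 0.01169 = 12.63 mR/h.
Stay time = 0.820 mR ÷ 12.63 mR/h = 0.06492 h = 3.895 min.

3.90 min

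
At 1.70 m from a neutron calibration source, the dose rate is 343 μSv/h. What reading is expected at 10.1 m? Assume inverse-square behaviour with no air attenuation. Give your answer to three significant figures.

By the inverse-square law, the rate at 10.1 m is
343 × (1.70/10.1)² = 343 × 0.02833 = 9.717 μSv/h.

9.72 μSv/h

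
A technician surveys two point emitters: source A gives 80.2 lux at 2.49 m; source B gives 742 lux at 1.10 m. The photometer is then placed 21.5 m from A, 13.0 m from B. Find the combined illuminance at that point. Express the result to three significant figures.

6.39 lux

Each source contributes Iᵢ·(dᵢ/rᵢ)²; contributions add.
A: 80.2 × (2.49/21.5)² = 1.076 lux
B: 742 × (1.10/13.0)² = 5.313 lux
Total = 1.076 + 5.313 = 6.389 lux.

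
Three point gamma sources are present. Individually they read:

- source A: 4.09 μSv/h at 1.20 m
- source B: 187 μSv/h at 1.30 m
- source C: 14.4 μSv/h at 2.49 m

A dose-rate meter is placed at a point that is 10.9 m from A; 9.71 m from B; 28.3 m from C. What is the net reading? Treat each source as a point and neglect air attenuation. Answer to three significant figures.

3.51 μSv/h

Each source contributes Iᵢ·(dᵢ/rᵢ)²; contributions add.
A: 4.09 × (1.20/10.9)² = 0.04957 μSv/h
B: 187 × (1.30/9.71)² = 3.352 μSv/h
C: 14.4 × (2.49/28.3)² = 0.1115 μSv/h
Total = 0.04957 + 3.352 + 0.1115 = 3.513 μSv/h.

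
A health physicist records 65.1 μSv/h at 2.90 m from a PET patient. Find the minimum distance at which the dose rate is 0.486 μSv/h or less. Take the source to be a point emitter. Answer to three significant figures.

33.6 m

Since intensity falls as 1/r², d₂ = d₁·√(I₁/I₂).
I₁/I₂ = 65.1/0.486 = 134.0, so d₂ = 2.90 × √134.0 = 33.57 m.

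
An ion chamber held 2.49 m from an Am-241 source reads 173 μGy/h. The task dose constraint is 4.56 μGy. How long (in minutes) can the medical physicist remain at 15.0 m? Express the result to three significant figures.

57.4 min

Intensity scales as (d₁/d₂)², so rate at 15.0 m:
173 × (2.49/15.0)² = 173 × 0.02756 = 4.768 μGy/h.
Stay time = 4.56 μGy ÷ 4.768 μGy/h = 0.9564 h = 57.38 min.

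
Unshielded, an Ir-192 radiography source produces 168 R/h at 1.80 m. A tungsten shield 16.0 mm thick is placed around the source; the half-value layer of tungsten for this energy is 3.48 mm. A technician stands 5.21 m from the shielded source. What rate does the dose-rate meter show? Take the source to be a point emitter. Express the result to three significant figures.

0.828 R/h

Distance alone: 168 × (1.80/5.21)² = 168 × 0.1194 = 20.06 R/h.
Shield: 16.0/3.48 = 4.598 half-value layers → attenuation 2^(−4.598) = 0.04129.
Combined: 20.06 × 0.04129 = 0.8283 R/h.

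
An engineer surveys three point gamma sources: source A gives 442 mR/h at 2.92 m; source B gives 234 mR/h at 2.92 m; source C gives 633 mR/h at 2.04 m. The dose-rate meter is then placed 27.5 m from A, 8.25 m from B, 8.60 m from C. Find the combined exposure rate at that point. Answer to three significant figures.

69.9 mR/h

Each source contributes Iᵢ·(dᵢ/rᵢ)²; contributions add.
A: 442 × (2.92/27.5)² = 4.983 mR/h
B: 234 × (2.92/8.25)² = 29.31 mR/h
C: 633 × (2.04/8.60)² = 35.62 mR/h
Total = 4.983 + 29.31 + 35.62 = 69.91 mR/h.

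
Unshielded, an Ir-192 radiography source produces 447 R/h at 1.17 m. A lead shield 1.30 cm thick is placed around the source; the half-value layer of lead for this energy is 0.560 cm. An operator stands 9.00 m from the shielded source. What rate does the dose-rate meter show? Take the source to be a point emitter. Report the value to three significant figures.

1.51 R/h

Distance alone: 447 × (1.17/9.00)² = 447 × 0.01690 = 7.554 R/h.
Shield: 1.30/0.560 = 2.321 half-value layers → attenuation 2^(−2.321) = 0.2001.
Combined: 7.554 × 0.2001 = 1.512 R/h.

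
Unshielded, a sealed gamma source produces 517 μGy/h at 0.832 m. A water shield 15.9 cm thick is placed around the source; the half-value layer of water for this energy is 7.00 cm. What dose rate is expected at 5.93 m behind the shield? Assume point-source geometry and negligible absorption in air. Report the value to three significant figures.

2.11 μGy/h

Distance alone: (0.832/5.93)² = 0.01969, so 517 × 0.01969 = 10.18 μGy/h.
Shield: 15.9/7.00 = 2.271 half-value layers → attenuation 2^(−2.271) = 0.2072.
Combined: 10.18 × 0.2072 = 2.109 μGy/h.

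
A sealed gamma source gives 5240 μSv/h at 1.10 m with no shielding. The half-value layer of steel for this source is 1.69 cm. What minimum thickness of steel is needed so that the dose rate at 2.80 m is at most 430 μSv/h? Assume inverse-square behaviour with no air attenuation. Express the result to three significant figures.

At 2.80 m, distance alone gives 5240 × (1.10/2.80)² = 5240 × 0.1543 = 808.5 μSv/h.
Further attenuation needed: 808.5/430 = 1.880.
n = log₂(1.880) = 0.9107 half-value layers.
Thickness = 0.9107 × 1.69 cm = 1.539 cm.

1.54 cm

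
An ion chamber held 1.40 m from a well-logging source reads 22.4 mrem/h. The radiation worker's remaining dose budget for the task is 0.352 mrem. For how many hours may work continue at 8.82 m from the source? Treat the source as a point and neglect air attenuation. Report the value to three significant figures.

Using I₁d₁² = I₂d₂², rate at 8.82 m:
22.4 × (1.40/8.82)² = 22.4 × 0.02520 = 0.5645 mrem/h.
Stay time = 0.352 mrem ÷ 0.5645 mrem/h = 0.6236 h.

0.624 h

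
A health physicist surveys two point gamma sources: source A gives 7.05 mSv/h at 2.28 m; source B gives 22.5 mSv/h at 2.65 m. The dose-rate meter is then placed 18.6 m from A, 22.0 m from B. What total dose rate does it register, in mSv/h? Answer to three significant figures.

By superposition, sum each source's inverse-square contribution:
A: 7.05 × (2.28/18.6)² = 0.1059 mSv/h
B: 22.5 × (2.65/22.0)² = 0.3265 mSv/h
Total = 0.1059 + 0.3265 = 0.4324 mSv/h.

0.432 mSv/h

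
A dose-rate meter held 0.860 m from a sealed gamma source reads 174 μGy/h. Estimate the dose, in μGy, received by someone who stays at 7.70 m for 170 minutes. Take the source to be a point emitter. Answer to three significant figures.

Since intensity falls as 1/r², rate at 7.70 m:
(0.860/7.70)² = 0.01247, so 174 × 0.01247 = 2.170 μGy/h.
Dose = rate × time = 2.170 μGy/h × 2.833 h = 6.148 μGy.

6.15 μGy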